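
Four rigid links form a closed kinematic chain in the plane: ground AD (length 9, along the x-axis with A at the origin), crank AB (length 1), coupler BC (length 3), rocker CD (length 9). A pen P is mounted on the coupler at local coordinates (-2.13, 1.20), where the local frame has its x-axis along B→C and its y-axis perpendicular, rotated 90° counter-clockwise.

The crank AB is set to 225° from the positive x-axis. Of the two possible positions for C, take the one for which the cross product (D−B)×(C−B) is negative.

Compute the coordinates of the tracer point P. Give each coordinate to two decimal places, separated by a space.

A=(0,0), D=(9.00,0)
B = A + 1.00·(cos225°, sin225°) = (-0.7071, -0.7071)
|BD| = 9.7328
circle(B,3.00) ∩ circle(D,9.00): a=1.1676, h=2.7635
  candidates: C₊=(0.2566,2.1339) cross=26.896; C₋=(0.6582,-3.3784) cross=-26.896
  mode - wants cross < 0 → take C=(0.6582,-3.3784) (cross=-26.896)
ex = (C−B)/|BC| = (0.4551,-0.8904); ey = (0.8904,0.4551)
P = B + -2.13·ex + 1.20·ey = (-0.6079,1.7357)

-0.61 1.74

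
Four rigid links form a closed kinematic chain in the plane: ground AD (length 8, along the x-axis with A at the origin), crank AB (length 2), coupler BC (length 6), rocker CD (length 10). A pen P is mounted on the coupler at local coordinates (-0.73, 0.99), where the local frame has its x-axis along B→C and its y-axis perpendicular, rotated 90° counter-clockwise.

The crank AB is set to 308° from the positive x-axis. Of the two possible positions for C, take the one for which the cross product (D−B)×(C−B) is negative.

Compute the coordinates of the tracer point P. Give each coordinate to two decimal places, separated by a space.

2.19 -0.81

A=(0,0), D=(8.00,0)
B = A + 2.00·(cos308°, sin308°) = (1.2313, -1.5760)
|BD| = 6.9497
circle(B,6.00) ∩ circle(D,10.00): a=-1.1296, h=5.8927
  candidates: C₊=(-1.2052,3.9070) cross=40.953; C₋=(1.4674,-7.5714) cross=-40.953
  mode - wants cross < 0 → take C=(1.4674,-7.5714) (cross=-40.953)
ex = (C−B)/|BC| = (0.0394,-0.9992); ey = (0.9992,0.0394)
P = B + -0.73·ex + 0.99·ey = (2.1918,-0.8076)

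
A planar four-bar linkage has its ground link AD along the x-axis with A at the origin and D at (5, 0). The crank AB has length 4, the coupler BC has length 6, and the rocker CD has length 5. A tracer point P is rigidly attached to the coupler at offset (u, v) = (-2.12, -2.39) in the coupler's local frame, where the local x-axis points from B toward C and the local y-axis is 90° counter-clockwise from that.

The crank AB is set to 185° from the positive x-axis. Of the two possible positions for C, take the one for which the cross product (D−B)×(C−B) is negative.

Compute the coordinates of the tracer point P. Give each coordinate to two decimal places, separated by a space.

-7.01 -1.39

A=(0,0), D=(5.00,0)
B = A + 4.00·(cos185°, sin185°) = (-3.9848, -0.3486)
|BD| = 8.9915
circle(B,6.00) ∩ circle(D,5.00): a=5.1075, h=3.1486
  candidates: C₊=(0.9968,2.9957) cross=28.311; C₋=(1.2409,-3.2969) cross=-28.311
  mode - wants cross < 0 → take C=(1.2409,-3.2969) (cross=-28.311)
ex = (C−B)/|BC| = (0.8709,-0.4914); ey = (0.4914,0.8709)
P = B + -2.12·ex + -2.39·ey = (-7.0056,-1.3885)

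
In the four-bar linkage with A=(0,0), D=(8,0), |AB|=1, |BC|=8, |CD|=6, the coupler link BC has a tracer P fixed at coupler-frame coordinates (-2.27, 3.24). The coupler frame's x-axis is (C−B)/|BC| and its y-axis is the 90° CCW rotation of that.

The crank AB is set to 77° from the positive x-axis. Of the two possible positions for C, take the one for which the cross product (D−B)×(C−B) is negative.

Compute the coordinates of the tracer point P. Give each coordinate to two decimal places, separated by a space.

A=(0,0), D=(8.00,0)
B = A + 1.00·(cos77°, sin77°) = (0.2250, 0.9744)
|BD| = 7.8359
circle(B,8.00) ∩ circle(D,6.00): a=5.7046, h=5.6087
  candidates: C₊=(6.5827,5.8302) cross=43.949; C₋=(5.1878,-5.3002) cross=-43.949
  mode - wants cross < 0 → take C=(5.1878,-5.3002) (cross=-43.949)
ex = (C−B)/|BC| = (0.6204,-0.7843); ey = (0.7843,0.6204)
P = B + -2.27·ex + 3.24·ey = (1.3579,4.7647)

1.36 4.76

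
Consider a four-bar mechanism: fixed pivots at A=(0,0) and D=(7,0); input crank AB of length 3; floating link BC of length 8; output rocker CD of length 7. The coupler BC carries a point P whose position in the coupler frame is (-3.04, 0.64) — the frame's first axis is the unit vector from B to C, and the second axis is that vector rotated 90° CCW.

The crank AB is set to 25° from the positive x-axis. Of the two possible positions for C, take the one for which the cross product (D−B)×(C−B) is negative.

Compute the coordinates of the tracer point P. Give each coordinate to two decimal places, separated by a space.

A=(0,0), D=(7.00,0)
B = A + 3.00·(cos25°, sin25°) = (2.7189, 1.2679)
|BD| = 4.4649
circle(B,8.00) ∩ circle(D,7.00): a=3.9122, h=6.9781
  candidates: C₊=(8.4516,6.8478) cross=31.157; C₋=(4.4886,-6.5340) cross=-31.157
  mode - wants cross < 0 → take C=(4.4886,-6.5340) (cross=-31.157)
ex = (C−B)/|BC| = (0.2212,-0.9752); ey = (0.9752,0.2212)
P = B + -3.04·ex + 0.64·ey = (2.6706,4.3741)

2.67 4.37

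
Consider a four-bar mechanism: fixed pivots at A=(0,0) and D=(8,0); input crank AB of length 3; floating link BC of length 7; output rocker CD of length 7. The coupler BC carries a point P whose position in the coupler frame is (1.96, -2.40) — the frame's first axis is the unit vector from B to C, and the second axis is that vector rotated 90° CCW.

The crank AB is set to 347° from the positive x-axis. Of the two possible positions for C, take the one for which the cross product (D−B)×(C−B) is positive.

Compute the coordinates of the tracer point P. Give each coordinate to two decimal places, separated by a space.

5.72 0.65

A=(0,0), D=(8.00,0)
B = A + 3.00·(cos347°, sin347°) = (2.9231, -0.6749)
|BD| = 5.1215
circle(B,7.00) ∩ circle(D,7.00): a=2.5608, h=6.5148
  candidates: C₊=(4.6031,6.1206) cross=33.366; C₋=(6.3200,-6.7954) cross=-33.366
  mode + wants cross > 0 → take C=(4.6031,6.1206) (cross=33.366)
ex = (C−B)/|BC| = (0.2400,0.9708); ey = (-0.9708,0.2400)
P = B + 1.96·ex + -2.40·ey = (5.7234,0.6519)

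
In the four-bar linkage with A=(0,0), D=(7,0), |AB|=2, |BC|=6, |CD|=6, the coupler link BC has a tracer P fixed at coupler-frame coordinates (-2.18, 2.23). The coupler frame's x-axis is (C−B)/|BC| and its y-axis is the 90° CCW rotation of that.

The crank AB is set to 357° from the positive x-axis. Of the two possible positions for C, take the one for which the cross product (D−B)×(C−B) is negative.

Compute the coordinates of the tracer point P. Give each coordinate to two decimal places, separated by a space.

3.05 2.83

A=(0,0), D=(7.00,0)
B = A + 2.00·(cos357°, sin357°) = (1.9973, -0.1047)
|BD| = 5.0038
circle(B,6.00) ∩ circle(D,6.00): a=2.5019, h=5.4535
  candidates: C₊=(4.3846,5.3999) cross=27.288; C₋=(4.6127,-5.5046) cross=-27.288
  mode - wants cross < 0 → take C=(4.6127,-5.5046) (cross=-27.288)
ex = (C−B)/|BC| = (0.4359,-0.9000); ey = (0.9000,0.4359)
P = B + -2.18·ex + 2.23·ey = (3.0540,2.8294)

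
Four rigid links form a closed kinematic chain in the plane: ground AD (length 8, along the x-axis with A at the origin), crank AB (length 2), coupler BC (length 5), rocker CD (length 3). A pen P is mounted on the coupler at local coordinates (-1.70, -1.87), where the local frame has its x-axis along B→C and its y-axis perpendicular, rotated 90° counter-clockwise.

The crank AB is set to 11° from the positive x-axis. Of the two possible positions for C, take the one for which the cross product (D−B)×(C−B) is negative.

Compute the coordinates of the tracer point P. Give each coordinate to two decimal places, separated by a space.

A=(0,0), D=(8.00,0)
B = A + 2.00·(cos11°, sin11°) = (1.9633, 0.3816)
|BD| = 6.0488
circle(B,5.00) ∩ circle(D,3.00): a=4.3470, h=2.4706
  candidates: C₊=(6.4574,2.5730) cross=14.944; C₋=(6.1457,-2.3583) cross=-14.944
  mode - wants cross < 0 → take C=(6.1457,-2.3583) (cross=-14.944)
ex = (C−B)/|BC| = (0.8365,-0.5480); ey = (0.5480,0.8365)
P = B + -1.70·ex + -1.87·ey = (-0.4835,-0.2510)

-0.48 -0.25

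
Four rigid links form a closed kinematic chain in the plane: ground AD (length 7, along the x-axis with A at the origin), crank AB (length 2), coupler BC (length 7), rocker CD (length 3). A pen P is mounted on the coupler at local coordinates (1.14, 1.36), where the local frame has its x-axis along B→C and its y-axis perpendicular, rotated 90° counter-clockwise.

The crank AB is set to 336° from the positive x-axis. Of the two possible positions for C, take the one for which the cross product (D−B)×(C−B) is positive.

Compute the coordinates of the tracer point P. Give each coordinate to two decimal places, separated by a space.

A=(0,0), D=(7.00,0)
B = A + 2.00·(cos336°, sin336°) = (1.8271, -0.8135)
|BD| = 5.2365
circle(B,7.00) ∩ circle(D,3.00): a=6.4376, h=2.7491
  candidates: C₊=(7.7595,2.9023) cross=14.395; C₋=(8.6136,-2.5291) cross=-14.395
  mode + wants cross > 0 → take C=(7.7595,2.9023) (cross=14.395)
ex = (C−B)/|BC| = (0.8475,0.5308); ey = (-0.5308,0.8475)
P = B + 1.14·ex + 1.36·ey = (2.0713,0.9442)

2.07 0.94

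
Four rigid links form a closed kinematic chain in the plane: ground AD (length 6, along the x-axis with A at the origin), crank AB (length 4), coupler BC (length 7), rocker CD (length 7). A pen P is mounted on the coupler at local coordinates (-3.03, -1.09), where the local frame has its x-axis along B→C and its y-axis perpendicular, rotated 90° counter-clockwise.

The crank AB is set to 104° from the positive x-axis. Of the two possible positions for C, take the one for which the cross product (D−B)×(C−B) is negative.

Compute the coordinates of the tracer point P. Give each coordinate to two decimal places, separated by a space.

A=(0,0), D=(6.00,0)
B = A + 4.00·(cos104°, sin104°) = (-0.9677, 3.8812)
|BD| = 7.9757
circle(B,7.00) ∩ circle(D,7.00): a=3.9879, h=5.7530
  candidates: C₊=(5.3157,6.9665) cross=45.884; C₋=(-0.2834,-3.0853) cross=-45.884
  mode - wants cross < 0 → take C=(-0.2834,-3.0853) (cross=-45.884)
ex = (C−B)/|BC| = (0.0978,-0.9952); ey = (0.9952,0.0978)
P = B + -3.03·ex + -1.09·ey = (-2.3487,6.7901)

-2.35 6.79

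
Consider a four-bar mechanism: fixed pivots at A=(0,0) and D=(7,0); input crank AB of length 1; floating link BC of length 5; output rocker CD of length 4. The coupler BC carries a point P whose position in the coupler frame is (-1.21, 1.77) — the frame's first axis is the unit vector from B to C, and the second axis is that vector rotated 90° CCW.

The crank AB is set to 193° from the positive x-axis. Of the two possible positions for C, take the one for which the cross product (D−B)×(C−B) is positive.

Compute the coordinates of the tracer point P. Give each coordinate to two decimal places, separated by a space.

A=(0,0), D=(7.00,0)
B = A + 1.00·(cos193°, sin193°) = (-0.9744, -0.2250)
|BD| = 7.9775
circle(B,5.00) ∩ circle(D,4.00): a=4.5529, h=2.0668
  candidates: C₊=(3.5184,1.9694) cross=16.488; C₋=(3.6350,-2.1625) cross=-16.488
  mode + wants cross > 0 → take C=(3.5184,1.9694) (cross=16.488)
ex = (C−B)/|BC| = (0.8986,0.4389); ey = (-0.4389,0.8986)
P = B + -1.21·ex + 1.77·ey = (-2.8384,0.8345)

-2.84 0.83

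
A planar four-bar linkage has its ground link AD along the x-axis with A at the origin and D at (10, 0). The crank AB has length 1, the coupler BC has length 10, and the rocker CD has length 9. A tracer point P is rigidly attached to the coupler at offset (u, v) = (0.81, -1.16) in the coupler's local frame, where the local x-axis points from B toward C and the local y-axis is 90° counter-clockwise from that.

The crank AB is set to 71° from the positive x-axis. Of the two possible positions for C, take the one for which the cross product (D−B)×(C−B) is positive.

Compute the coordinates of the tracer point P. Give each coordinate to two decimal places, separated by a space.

1.73 0.79

A=(0,0), D=(10.00,0)
B = A + 1.00·(cos71°, sin71°) = (0.3256, 0.9455)
|BD| = 9.7205
circle(B,10.00) ∩ circle(D,9.00): a=5.8376, h=8.1193
  candidates: C₊=(6.9252,8.4585) cross=78.924; C₋=(5.3457,-7.7031) cross=-78.924
  mode + wants cross > 0 → take C=(6.9252,8.4585) (cross=78.924)
ex = (C−B)/|BC| = (0.6600,0.7513); ey = (-0.7513,0.6600)
P = B + 0.81·ex + -1.16·ey = (1.7316,0.7885)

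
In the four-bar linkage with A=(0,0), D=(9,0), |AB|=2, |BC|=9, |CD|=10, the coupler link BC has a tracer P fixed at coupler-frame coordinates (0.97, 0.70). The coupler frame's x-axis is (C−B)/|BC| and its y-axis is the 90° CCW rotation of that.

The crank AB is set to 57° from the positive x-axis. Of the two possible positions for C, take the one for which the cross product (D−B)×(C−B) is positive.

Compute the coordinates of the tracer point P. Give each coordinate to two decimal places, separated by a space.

0.98 2.87

A=(0,0), D=(9.00,0)
B = A + 2.00·(cos57°, sin57°) = (1.0893, 1.6773)
|BD| = 8.0866
circle(B,9.00) ∩ circle(D,10.00): a=2.8685, h=8.5306
  candidates: C₊=(5.6648,9.4274) cross=68.984; C₋=(2.1260,-7.2628) cross=-68.984
  mode + wants cross > 0 → take C=(5.6648,9.4274) (cross=68.984)
ex = (C−B)/|BC| = (0.5084,0.8611); ey = (-0.8611,0.5084)
P = B + 0.97·ex + 0.70·ey = (0.9796,2.8685)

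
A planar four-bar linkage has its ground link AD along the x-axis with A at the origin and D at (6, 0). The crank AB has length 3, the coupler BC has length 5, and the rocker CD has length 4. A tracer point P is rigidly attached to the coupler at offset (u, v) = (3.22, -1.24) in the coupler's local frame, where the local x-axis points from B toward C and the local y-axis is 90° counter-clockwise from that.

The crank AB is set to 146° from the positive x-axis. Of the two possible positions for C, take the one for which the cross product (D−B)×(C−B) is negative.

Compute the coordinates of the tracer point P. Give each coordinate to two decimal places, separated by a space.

-0.11 -0.83

A=(0,0), D=(6.00,0)
B = A + 3.00·(cos146°, sin146°) = (-2.4871, 1.6776)
|BD| = 8.6513
circle(B,5.00) ∩ circle(D,4.00): a=4.8458, h=1.2321
  candidates: C₊=(2.5056,1.9467) cross=10.659; C₋=(2.0278,-0.4708) cross=-10.659
  mode - wants cross < 0 → take C=(2.0278,-0.4708) (cross=-10.659)
ex = (C−B)/|BC| = (0.9030,-0.4297); ey = (0.4297,0.9030)
P = B + 3.22·ex + -1.24·ey = (-0.1123,-0.8257)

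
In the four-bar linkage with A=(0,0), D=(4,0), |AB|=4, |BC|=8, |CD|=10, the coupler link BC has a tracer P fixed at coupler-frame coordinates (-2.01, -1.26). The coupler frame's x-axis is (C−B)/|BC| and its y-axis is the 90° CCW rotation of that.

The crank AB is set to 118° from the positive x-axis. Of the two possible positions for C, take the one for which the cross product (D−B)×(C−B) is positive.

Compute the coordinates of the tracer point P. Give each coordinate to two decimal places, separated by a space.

-2.07 1.17

A=(0,0), D=(4.00,0)
B = A + 4.00·(cos118°, sin118°) = (-1.8779, 3.5318)
|BD| = 6.8573
circle(B,8.00) ∩ circle(D,10.00): a=0.8037, h=7.9595
  candidates: C₊=(2.9105,9.9405) cross=54.581; C₋=(-5.2884,-3.7048) cross=-54.581
  mode + wants cross > 0 → take C=(2.9105,9.9405) (cross=54.581)
ex = (C−B)/|BC| = (0.5986,0.8011); ey = (-0.8011,0.5986)
P = B + -2.01·ex + -1.26·ey = (-2.0716,1.1674)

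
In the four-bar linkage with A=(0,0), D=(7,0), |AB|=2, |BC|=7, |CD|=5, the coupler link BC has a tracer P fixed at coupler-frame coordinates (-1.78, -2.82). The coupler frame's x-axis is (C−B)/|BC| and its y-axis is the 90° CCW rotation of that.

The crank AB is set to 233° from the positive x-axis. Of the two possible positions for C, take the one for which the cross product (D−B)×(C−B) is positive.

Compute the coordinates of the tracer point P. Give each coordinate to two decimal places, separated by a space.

A=(0,0), D=(7.00,0)
B = A + 2.00·(cos233°, sin233°) = (-1.2036, -1.5973)
|BD| = 8.3577
circle(B,7.00) ∩ circle(D,5.00): a=5.6146, h=4.1804
  candidates: C₊=(3.5086,3.5791) cross=34.938; C₋=(5.1065,-4.6276) cross=-34.938
  mode + wants cross > 0 → take C=(3.5086,3.5791) (cross=34.938)
ex = (C−B)/|BC| = (0.6732,0.7395); ey = (-0.7395,0.6732)
P = B + -1.78·ex + -2.82·ey = (-0.3165,-4.8119)

-0.32 -4.81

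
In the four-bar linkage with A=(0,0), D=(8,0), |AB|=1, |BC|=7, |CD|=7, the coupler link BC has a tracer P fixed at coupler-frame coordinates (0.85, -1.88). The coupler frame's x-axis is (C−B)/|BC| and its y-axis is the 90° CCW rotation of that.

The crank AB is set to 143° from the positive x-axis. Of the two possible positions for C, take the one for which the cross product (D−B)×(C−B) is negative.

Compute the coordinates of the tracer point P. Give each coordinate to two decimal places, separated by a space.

A=(0,0), D=(8.00,0)
B = A + 1.00·(cos143°, sin143°) = (-0.7986, 0.6018)
|BD| = 8.8192
circle(B,7.00) ∩ circle(D,7.00): a=4.4096, h=5.4365
  candidates: C₊=(3.9717,5.7247) cross=47.945; C₋=(3.2297,-5.1229) cross=-47.945
  mode - wants cross < 0 → take C=(3.2297,-5.1229) (cross=-47.945)
ex = (C−B)/|BC| = (0.5755,-0.8178); ey = (0.8178,0.5755)
P = B + 0.85·ex + -1.88·ey = (-1.8470,-1.1752)

-1.85 -1.18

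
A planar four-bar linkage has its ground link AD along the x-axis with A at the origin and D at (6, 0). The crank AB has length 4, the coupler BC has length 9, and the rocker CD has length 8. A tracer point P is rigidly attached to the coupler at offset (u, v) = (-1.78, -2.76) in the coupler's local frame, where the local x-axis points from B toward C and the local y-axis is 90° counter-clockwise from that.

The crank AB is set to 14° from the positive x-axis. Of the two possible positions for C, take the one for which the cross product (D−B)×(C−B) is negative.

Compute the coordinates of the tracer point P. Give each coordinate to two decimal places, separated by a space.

A=(0,0), D=(6.00,0)
B = A + 4.00·(cos14°, sin14°) = (3.8812, 0.9677)
|BD| = 2.3293
circle(B,9.00) ∩ circle(D,8.00): a=4.8138, h=7.6044
  candidates: C₊=(11.4191,5.8851) cross=17.713; C₋=(5.1008,-7.9493) cross=-17.713
  mode - wants cross < 0 → take C=(5.1008,-7.9493) (cross=-17.713)
ex = (C−B)/|BC| = (0.1355,-0.9908); ey = (0.9908,0.1355)
P = B + -1.78·ex + -2.76·ey = (0.9054,2.3573)

0.91 2.36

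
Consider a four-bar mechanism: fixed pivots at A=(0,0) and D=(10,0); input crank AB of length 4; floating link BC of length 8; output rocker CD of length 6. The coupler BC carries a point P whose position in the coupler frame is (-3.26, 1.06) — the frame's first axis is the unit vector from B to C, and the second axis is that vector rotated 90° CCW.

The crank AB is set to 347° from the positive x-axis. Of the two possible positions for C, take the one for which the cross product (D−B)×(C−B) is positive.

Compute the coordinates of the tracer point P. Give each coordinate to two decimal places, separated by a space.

1.21 -3.03

A=(0,0), D=(10.00,0)
B = A + 4.00·(cos347°, sin347°) = (3.8975, -0.8998)
|BD| = 6.1685
circle(B,8.00) ∩ circle(D,6.00): a=5.3538, h=5.9444
  candidates: C₊=(8.3269,5.7620) cross=36.668; C₋=(10.0612,-5.9997) cross=-36.668
  mode + wants cross > 0 → take C=(8.3269,5.7620) (cross=36.668)
ex = (C−B)/|BC| = (0.5537,0.8327); ey = (-0.8327,0.5537)
P = B + -3.26·ex + 1.06·ey = (1.2098,-3.0276)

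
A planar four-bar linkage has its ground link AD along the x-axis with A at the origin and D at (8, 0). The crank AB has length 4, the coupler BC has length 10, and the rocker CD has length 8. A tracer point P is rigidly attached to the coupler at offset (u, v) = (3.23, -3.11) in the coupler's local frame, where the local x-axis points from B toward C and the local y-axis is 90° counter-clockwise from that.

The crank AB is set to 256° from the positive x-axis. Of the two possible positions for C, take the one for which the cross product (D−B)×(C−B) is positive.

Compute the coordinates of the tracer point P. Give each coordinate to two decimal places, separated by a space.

A=(0,0), D=(8.00,0)
B = A + 4.00·(cos256°, sin256°) = (-0.9677, -3.8812)
|BD| = 9.7715
circle(B,10.00) ∩ circle(D,8.00): a=6.7279, h=7.3984
  candidates: C₊=(2.2681,5.5808) cross=72.294; C₋=(8.1453,-7.9987) cross=-72.294
  mode + wants cross > 0 → take C=(2.2681,5.5808) (cross=72.294)
ex = (C−B)/|BC| = (0.3236,0.9462); ey = (-0.9462,0.3236)
P = B + 3.23·ex + -3.11·ey = (3.0202,-1.8313)

3.02 -1.83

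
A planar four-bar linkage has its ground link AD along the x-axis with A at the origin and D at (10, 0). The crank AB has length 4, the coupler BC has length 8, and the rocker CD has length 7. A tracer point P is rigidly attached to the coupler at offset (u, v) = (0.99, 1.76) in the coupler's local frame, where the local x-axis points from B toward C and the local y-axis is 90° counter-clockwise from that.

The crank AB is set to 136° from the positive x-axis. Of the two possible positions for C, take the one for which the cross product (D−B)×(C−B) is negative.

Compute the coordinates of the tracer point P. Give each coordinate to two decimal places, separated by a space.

A=(0,0), D=(10.00,0)
B = A + 4.00·(cos136°, sin136°) = (-2.8774, 2.7786)
|BD| = 13.1737
circle(B,8.00) ∩ circle(D,7.00): a=7.1562, h=3.5762
  candidates: C₊=(4.8721,4.7650) cross=47.112; C₋=(3.3635,-2.2265) cross=-47.112
  mode - wants cross < 0 → take C=(3.3635,-2.2265) (cross=-47.112)
ex = (C−B)/|BC| = (0.7801,-0.6256); ey = (0.6256,0.7801)
P = B + 0.99·ex + 1.76·ey = (-1.0039,3.5322)

-1.00 3.53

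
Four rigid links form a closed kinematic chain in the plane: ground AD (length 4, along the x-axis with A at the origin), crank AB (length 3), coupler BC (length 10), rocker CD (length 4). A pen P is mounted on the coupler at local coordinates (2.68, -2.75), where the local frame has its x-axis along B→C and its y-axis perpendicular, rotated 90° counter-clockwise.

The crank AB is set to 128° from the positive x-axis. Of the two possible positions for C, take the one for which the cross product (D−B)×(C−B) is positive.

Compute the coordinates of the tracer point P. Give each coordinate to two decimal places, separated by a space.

A=(0,0), D=(4.00,0)
B = A + 3.00·(cos128°, sin128°) = (-1.8470, 2.3640)
|BD| = 6.3068
circle(B,10.00) ∩ circle(D,4.00): a=9.8129, h=1.9255
  candidates: C₊=(7.9722,0.4709) cross=12.144; C₋=(6.5287,-3.0993) cross=-12.144
  mode + wants cross > 0 → take C=(7.9722,0.4709) (cross=12.144)
ex = (C−B)/|BC| = (0.9819,-0.1893); ey = (0.1893,0.9819)
P = B + 2.68·ex + -2.75·ey = (0.2639,-0.8436)

0.26 -0.84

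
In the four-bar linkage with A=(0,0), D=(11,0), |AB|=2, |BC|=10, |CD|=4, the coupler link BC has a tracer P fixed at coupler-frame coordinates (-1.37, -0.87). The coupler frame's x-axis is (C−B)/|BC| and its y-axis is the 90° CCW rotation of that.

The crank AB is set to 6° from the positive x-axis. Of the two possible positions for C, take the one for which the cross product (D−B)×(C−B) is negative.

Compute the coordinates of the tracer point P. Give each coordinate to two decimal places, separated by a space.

0.38 -0.00

A=(0,0), D=(11.00,0)
B = A + 2.00·(cos6°, sin6°) = (1.9890, 0.2091)
|BD| = 9.0134
circle(B,10.00) ∩ circle(D,4.00): a=9.1664, h=3.9971
  candidates: C₊=(11.2457,3.9924) cross=36.027; C₋=(11.0603,-3.9995) cross=-36.027
  mode - wants cross < 0 → take C=(11.0603,-3.9995) (cross=-36.027)
ex = (C−B)/|BC| = (0.9071,-0.4209); ey = (0.4209,0.9071)
P = B + -1.37·ex + -0.87·ey = (0.3801,-0.0036)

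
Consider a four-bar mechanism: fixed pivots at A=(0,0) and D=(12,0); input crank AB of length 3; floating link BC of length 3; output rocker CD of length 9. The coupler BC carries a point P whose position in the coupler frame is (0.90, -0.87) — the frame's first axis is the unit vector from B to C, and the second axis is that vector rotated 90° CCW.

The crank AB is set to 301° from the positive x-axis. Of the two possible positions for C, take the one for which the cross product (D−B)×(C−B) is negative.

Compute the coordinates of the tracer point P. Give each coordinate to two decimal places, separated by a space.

1.82 -3.79

A=(0,0), D=(12.00,0)
B = A + 3.00·(cos301°, sin301°) = (1.5451, -2.5715)
|BD| = 10.7665
circle(B,3.00) ∩ circle(D,9.00): a=2.0395, h=2.2001
  candidates: C₊=(3.0002,0.0520) cross=23.687; C₋=(4.0511,-4.2208) cross=-23.687
  mode - wants cross < 0 → take C=(4.0511,-4.2208) (cross=-23.687)
ex = (C−B)/|BC| = (0.8353,-0.5498); ey = (0.5498,0.8353)
P = B + 0.90·ex + -0.87·ey = (1.8186,-3.7930)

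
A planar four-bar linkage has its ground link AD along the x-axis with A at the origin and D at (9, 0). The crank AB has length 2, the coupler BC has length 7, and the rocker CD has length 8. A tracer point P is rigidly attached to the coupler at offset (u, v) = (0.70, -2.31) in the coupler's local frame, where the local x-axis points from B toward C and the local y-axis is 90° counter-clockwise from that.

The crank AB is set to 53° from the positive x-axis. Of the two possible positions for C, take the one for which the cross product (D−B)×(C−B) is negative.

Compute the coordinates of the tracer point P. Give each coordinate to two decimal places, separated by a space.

A=(0,0), D=(9.00,0)
B = A + 2.00·(cos53°, sin53°) = (1.2036, 1.5973)
|BD| = 7.9583
circle(B,7.00) ∩ circle(D,8.00): a=3.0367, h=6.3070
  candidates: C₊=(5.4444,7.1664) cross=50.193; C₋=(2.9127,-5.1909) cross=-50.193
  mode - wants cross < 0 → take C=(2.9127,-5.1909) (cross=-50.193)
ex = (C−B)/|BC| = (0.2442,-0.9697); ey = (0.9697,0.2442)
P = B + 0.70·ex + -2.31·ey = (-0.8655,0.3545)

-0.87 0.35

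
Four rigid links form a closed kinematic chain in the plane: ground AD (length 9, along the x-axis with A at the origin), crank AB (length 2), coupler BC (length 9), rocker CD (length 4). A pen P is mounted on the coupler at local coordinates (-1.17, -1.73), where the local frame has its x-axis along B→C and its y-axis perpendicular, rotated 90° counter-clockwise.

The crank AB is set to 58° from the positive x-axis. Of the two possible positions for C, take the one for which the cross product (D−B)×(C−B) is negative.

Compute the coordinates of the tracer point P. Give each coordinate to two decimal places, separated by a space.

-0.93 1.07

A=(0,0), D=(9.00,0)
B = A + 2.00·(cos58°, sin58°) = (1.0598, 1.6961)
|BD| = 8.1193
circle(B,9.00) ∩ circle(D,4.00): a=8.0625, h=3.9996
  candidates: C₊=(9.7799,3.9232) cross=32.474; C₋=(8.1089,-3.8995) cross=-32.474
  mode - wants cross < 0 → take C=(8.1089,-3.8995) (cross=-32.474)
ex = (C−B)/|BC| = (0.7832,-0.6217); ey = (0.6217,0.7832)
P = B + -1.17·ex + -1.73·ey = (-0.9321,1.0685)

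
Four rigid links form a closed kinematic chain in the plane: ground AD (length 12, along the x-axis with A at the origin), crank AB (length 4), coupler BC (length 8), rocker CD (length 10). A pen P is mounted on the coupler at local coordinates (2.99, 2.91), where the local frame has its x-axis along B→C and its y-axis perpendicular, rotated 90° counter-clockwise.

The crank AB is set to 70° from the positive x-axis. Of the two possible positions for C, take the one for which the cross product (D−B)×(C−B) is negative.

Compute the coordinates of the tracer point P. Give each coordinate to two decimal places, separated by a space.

A=(0,0), D=(12.00,0)
B = A + 4.00·(cos70°, sin70°) = (1.3681, 3.7588)
|BD| = 11.2768
circle(B,8.00) ∩ circle(D,10.00): a=4.0422, h=6.9037
  candidates: C₊=(7.4802,8.9203) cross=77.851; C₋=(2.8780,-4.0974) cross=-77.851
  mode - wants cross < 0 → take C=(2.8780,-4.0974) (cross=-77.851)
ex = (C−B)/|BC| = (0.1887,-0.9820); ey = (0.9820,0.1887)
P = B + 2.99·ex + 2.91·ey = (4.7901,1.3717)

4.79 1.37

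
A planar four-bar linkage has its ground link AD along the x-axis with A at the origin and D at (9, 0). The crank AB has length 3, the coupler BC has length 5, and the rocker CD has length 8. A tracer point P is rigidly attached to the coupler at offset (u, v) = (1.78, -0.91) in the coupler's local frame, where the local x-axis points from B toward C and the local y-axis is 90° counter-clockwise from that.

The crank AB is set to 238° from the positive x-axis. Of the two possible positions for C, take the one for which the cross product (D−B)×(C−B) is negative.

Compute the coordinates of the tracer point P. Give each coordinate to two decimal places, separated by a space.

-0.49 -4.21

A=(0,0), D=(9.00,0)
B = A + 3.00·(cos238°, sin238°) = (-1.5898, -2.5441)
|BD| = 10.8911
circle(B,5.00) ∩ circle(D,8.00): a=3.6551, h=3.4118
  candidates: C₊=(1.1672,1.6271) cross=37.158; C₋=(2.7612,-5.0077) cross=-37.158
  mode - wants cross < 0 → take C=(2.7612,-5.0077) (cross=-37.158)
ex = (C−B)/|BC| = (0.8702,-0.4927); ey = (0.4927,0.8702)
P = B + 1.78·ex + -0.91·ey = (-0.4892,-4.2131)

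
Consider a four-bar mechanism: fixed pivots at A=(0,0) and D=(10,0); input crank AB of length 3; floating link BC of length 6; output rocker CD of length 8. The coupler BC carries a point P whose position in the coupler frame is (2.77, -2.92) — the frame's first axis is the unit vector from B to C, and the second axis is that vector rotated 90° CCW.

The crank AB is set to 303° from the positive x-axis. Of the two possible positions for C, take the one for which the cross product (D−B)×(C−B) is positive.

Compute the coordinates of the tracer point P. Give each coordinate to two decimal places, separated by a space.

5.02 -0.34

A=(0,0), D=(10.00,0)
B = A + 3.00·(cos303°, sin303°) = (1.6339, -2.5160)
|BD| = 8.7362
circle(B,6.00) ∩ circle(D,8.00): a=2.7656, h=5.3246
  candidates: C₊=(2.7489,3.3795) cross=46.517; C₋=(5.8158,-6.8185) cross=-46.517
  mode + wants cross > 0 → take C=(2.7489,3.3795) (cross=46.517)
ex = (C−B)/|BC| = (0.1858,0.9826); ey = (-0.9826,0.1858)
P = B + 2.77·ex + -2.92·ey = (5.0178,-0.3369)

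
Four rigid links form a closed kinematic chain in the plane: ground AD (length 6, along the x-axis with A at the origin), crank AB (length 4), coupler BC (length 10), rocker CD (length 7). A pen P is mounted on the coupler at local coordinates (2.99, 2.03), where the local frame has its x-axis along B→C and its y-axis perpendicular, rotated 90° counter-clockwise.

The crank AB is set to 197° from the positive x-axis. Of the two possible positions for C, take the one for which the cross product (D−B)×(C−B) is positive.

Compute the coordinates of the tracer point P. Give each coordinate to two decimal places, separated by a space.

-3.33 2.41

A=(0,0), D=(6.00,0)
B = A + 4.00·(cos197°, sin197°) = (-3.8252, -1.1695)
|BD| = 9.8946
circle(B,10.00) ∩ circle(D,7.00): a=7.5245, h=6.5865
  candidates: C₊=(2.8680,6.2602) cross=65.171; C₋=(4.4250,-6.8205) cross=-65.171
  mode + wants cross > 0 → take C=(2.8680,6.2602) (cross=65.171)
ex = (C−B)/|BC| = (0.6693,0.7430); ey = (-0.7430,0.6693)
P = B + 2.99·ex + 2.03·ey = (-3.3322,2.4107)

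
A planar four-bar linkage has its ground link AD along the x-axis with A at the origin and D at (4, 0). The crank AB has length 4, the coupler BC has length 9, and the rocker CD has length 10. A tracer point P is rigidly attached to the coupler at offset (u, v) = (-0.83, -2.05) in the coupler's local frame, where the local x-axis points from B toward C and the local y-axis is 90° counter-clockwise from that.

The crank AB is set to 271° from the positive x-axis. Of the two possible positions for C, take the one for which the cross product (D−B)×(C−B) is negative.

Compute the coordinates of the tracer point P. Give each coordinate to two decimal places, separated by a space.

-1.84 -5.12

A=(0,0), D=(4.00,0)
B = A + 4.00·(cos271°, sin271°) = (0.0698, -3.9994)
|BD| = 5.6073
circle(B,9.00) ∩ circle(D,10.00): a=1.1094, h=8.9314
  candidates: C₊=(-5.5229,3.0520) cross=50.081; C₋=(7.2177,-9.4682) cross=-50.081
  mode - wants cross < 0 → take C=(7.2177,-9.4682) (cross=-50.081)
ex = (C−B)/|BC| = (0.7942,-0.6076); ey = (0.6076,0.7942)
P = B + -0.83·ex + -2.05·ey = (-1.8351,-5.1232)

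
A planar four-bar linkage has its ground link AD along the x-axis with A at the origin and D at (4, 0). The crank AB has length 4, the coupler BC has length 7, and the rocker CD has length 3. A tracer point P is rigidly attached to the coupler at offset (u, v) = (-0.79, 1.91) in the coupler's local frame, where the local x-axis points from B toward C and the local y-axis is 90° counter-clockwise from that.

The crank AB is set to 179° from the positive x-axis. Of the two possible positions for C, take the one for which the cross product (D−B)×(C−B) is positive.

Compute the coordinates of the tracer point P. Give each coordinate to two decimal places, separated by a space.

A=(0,0), D=(4.00,0)
B = A + 4.00·(cos179°, sin179°) = (-3.9994, 0.0698)
|BD| = 7.9997
circle(B,7.00) ∩ circle(D,3.00): a=6.4999, h=2.5982
  candidates: C₊=(2.5230,2.6112) cross=20.785; C₋=(2.4776,-2.5850) cross=-20.785
  mode + wants cross > 0 → take C=(2.5230,2.6112) (cross=20.785)
ex = (C−B)/|BC| = (0.9318,0.3631); ey = (-0.3631,0.9318)
P = B + -0.79·ex + 1.91·ey = (-5.4289,1.5627)

-5.43 1.56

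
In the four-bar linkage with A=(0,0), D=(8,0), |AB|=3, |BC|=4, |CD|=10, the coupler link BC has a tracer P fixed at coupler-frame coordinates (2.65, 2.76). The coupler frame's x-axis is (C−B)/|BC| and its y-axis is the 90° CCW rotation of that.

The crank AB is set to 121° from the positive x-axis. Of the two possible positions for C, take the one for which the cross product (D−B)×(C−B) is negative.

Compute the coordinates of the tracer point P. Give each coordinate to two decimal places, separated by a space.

A=(0,0), D=(8.00,0)
B = A + 3.00·(cos121°, sin121°) = (-1.5451, 2.5715)
|BD| = 9.8854
circle(B,4.00) ∩ circle(D,10.00): a=0.6940, h=3.9393
  candidates: C₊=(0.1498,6.1947) cross=38.942; C₋=(-1.8997,-1.4128) cross=-38.942
  mode - wants cross < 0 → take C=(-1.8997,-1.4128) (cross=-38.942)
ex = (C−B)/|BC| = (-0.0886,-0.9961); ey = (0.9961,-0.0886)
P = B + 2.65·ex + 2.76·ey = (0.9691,-0.3127)

0.97 -0.31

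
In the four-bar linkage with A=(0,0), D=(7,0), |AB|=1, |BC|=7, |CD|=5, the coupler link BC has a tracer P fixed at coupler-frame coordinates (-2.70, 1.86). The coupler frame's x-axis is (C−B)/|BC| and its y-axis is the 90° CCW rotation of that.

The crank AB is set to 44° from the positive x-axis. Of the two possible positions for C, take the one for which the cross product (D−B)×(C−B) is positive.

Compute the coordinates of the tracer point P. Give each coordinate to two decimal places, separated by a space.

A=(0,0), D=(7.00,0)
B = A + 1.00·(cos44°, sin44°) = (0.7193, 0.6947)
|BD| = 6.3190
circle(B,7.00) ∩ circle(D,5.00): a=5.0585, h=4.8385
  candidates: C₊=(6.2791,4.9478) cross=30.574; C₋=(5.2153,-4.6706) cross=-30.574
  mode + wants cross > 0 → take C=(6.2791,4.9478) (cross=30.574)
ex = (C−B)/|BC| = (0.7943,0.6076); ey = (-0.6076,0.7943)
P = B + -2.70·ex + 1.86·ey = (-2.5553,0.5315)

-2.56 0.53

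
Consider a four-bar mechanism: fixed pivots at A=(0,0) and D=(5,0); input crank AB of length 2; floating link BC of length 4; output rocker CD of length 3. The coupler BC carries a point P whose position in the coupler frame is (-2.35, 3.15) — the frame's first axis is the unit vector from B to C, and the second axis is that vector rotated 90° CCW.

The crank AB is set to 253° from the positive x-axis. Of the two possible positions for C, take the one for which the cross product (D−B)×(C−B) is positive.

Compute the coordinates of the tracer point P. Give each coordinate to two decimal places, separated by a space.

-4.49 -1.45

A=(0,0), D=(5.00,0)
B = A + 2.00·(cos253°, sin253°) = (-0.5847, -1.9126)
|BD| = 5.9032
circle(B,4.00) ∩ circle(D,3.00): a=3.5445, h=1.8538
  candidates: C₊=(2.1679,0.9896) cross=10.943; C₋=(3.3692,-2.5180) cross=-10.943
  mode + wants cross > 0 → take C=(2.1679,0.9896) (cross=10.943)
ex = (C−B)/|BC| = (0.6882,0.7256); ey = (-0.7256,0.6882)
P = B + -2.35·ex + 3.15·ey = (-4.4874,-1.4499)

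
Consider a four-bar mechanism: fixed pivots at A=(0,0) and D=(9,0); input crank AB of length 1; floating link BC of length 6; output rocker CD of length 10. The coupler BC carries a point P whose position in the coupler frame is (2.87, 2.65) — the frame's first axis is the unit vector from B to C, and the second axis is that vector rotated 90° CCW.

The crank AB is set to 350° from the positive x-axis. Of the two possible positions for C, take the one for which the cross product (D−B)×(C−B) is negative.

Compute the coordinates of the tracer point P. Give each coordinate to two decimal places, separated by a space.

3.70 -2.98

A=(0,0), D=(9.00,0)
B = A + 1.00·(cos350°, sin350°) = (0.9848, -0.1736)
|BD| = 8.0171
circle(B,6.00) ∩ circle(D,10.00): a=0.0171, h=6.0000
  candidates: C₊=(0.8719,5.8253) cross=48.102; C₋=(1.1318,-6.1718) cross=-48.102
  mode - wants cross < 0 → take C=(1.1318,-6.1718) (cross=-48.102)
ex = (C−B)/|BC| = (0.0245,-0.9997); ey = (0.9997,0.0245)
P = B + 2.87·ex + 2.65·ey = (3.7043,-2.9779)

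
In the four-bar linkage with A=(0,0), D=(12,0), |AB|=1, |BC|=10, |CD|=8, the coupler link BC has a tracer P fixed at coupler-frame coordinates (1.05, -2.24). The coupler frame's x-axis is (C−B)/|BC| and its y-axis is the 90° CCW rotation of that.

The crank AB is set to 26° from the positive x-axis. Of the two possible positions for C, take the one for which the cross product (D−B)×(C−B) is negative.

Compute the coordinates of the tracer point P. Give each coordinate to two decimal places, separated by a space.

0.00 -1.87

A=(0,0), D=(12.00,0)
B = A + 1.00·(cos26°, sin26°) = (0.8988, 0.4384)
|BD| = 11.1099
circle(B,10.00) ∩ circle(D,8.00): a=7.1751, h=6.9655
  candidates: C₊=(8.3432,7.1153) cross=77.385; C₋=(7.7935,-6.8048) cross=-77.385
  mode - wants cross < 0 → take C=(7.7935,-6.8048) (cross=-77.385)
ex = (C−B)/|BC| = (0.6895,-0.7243); ey = (0.7243,0.6895)
P = B + 1.05·ex + -2.24·ey = (0.0003,-1.8666)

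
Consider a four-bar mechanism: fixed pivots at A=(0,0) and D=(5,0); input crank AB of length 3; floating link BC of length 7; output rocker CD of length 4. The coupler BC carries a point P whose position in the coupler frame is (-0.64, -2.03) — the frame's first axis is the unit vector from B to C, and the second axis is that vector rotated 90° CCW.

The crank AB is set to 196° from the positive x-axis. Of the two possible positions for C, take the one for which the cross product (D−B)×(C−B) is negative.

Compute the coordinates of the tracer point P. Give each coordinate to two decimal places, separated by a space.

-4.30 -2.41

A=(0,0), D=(5.00,0)
B = A + 3.00·(cos196°, sin196°) = (-2.8838, -0.8269)
|BD| = 7.9270
circle(B,7.00) ∩ circle(D,4.00): a=6.0450, h=3.5296
  candidates: C₊=(2.7600,3.3140) cross=27.979; C₋=(3.4964,-3.7067) cross=-27.979
  mode - wants cross < 0 → take C=(3.4964,-3.7067) (cross=-27.979)
ex = (C−B)/|BC| = (0.9115,-0.4114); ey = (0.4114,0.9115)
P = B + -0.64·ex + -2.03·ey = (-4.3022,-2.4139)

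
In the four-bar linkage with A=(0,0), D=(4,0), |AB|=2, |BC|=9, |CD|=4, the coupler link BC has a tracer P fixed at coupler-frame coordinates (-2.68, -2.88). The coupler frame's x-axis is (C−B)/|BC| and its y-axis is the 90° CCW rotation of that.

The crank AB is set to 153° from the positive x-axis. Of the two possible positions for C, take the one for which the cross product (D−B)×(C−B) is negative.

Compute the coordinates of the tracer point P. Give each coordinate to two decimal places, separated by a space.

A=(0,0), D=(4.00,0)
B = A + 2.00·(cos153°, sin153°) = (-1.7820, 0.9080)
|BD| = 5.8529
circle(B,9.00) ∩ circle(D,4.00): a=8.4793, h=3.0170
  candidates: C₊=(7.0626,2.5730) cross=17.658; C₋=(6.1266,-3.3879) cross=-17.658
  mode - wants cross < 0 → take C=(6.1266,-3.3879) (cross=-17.658)
ex = (C−B)/|BC| = (0.8787,-0.4773); ey = (0.4773,0.8787)
P = B + -2.68·ex + -2.88·ey = (-5.5117,-0.3436)

-5.51 -0.34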